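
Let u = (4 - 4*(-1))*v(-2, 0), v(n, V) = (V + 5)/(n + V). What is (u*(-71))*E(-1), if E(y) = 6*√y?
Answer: 8520*I ≈ 8520.0*I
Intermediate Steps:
v(n, V) = (5 + V)/(V + n)
u = -20 (u = (4 - 4*(-1))*((5 + 0)/(0 - 2)) = (4 + 4)*(5/(-2)) = 8*(-½*5) = 8*(-5/2) = -20)
(u*(-71))*E(-1) = (-20*(-71))*(6*√(-1)) = 1420*(6*I) = 8520*I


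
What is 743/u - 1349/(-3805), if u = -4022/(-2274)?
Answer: 3217142594/7651855 ≈ 420.44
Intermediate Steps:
u = 2011/1137 (u = -4022*(-1/2274) = 2011/1137 ≈ 1.7687)
743/u - 1349/(-3805) = 743/(2011/1137) - 1349/(-3805) = 743*(1137/2011) - 1349*(-1/3805) = 844791/2011 + 1349/3805 = 3217142594/7651855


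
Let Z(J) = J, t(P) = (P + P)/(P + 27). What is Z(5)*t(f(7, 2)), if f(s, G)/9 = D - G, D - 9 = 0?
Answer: 7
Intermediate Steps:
D = 9 (D = 9 + 0 = 9)
f(s, G) = 81 - 9*G (f(s, G) = 9*(9 - G) = 81 - 9*G)
t(P) = 2*P/(27 + P) (t(P) = (2*P)/(27 + P) = 2*P/(27 + P))
Z(5)*t(f(7, 2)) = 5*(2*(81 - 9*2)/(27 + (81 - 9*2))) = 5*(2*(81 - 18)/(27 + (81 - 18))) = 5*(2*63/(27 + 63)) = 5*(2*63/90) = 5*(2*63*(1/90)) = 5*(7/5) = 7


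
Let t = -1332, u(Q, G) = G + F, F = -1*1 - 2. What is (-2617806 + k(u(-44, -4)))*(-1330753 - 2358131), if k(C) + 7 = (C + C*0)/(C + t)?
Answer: 12930466543214400/1339 ≈ 9.6568e+12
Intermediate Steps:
F = -3 (F = -1 - 2 = -3)
u(Q, G) = -3 + G (u(Q, G) = G - 3 = -3 + G)
k(C) = -7 + C/(-1332 + C) (k(C) = -7 + (C + C*0)/(C - 1332) = -7 + (C + 0)/(-1332 + C) = -7 + C/(-1332 + C))
(-2617806 + k(u(-44, -4)))*(-1330753 - 2358131) = (-2617806 + 6*(1554 - (-3 - 4))/(-1332 + (-3 - 4)))*(-1330753 - 2358131) = (-2617806 + 6*(1554 - 1*(-7))/(-1332 - 7))*(-3688884) = (-2617806 + 6*(1554 + 7)/(-1339))*(-3688884) = (-2617806 + 6*(-1/1339)*1561)*(-3688884) = (-2617806 - 9366/1339)*(-3688884) = -3505251600/1339*(-3688884) = 12930466543214400/1339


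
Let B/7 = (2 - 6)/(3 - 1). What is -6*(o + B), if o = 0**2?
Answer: 84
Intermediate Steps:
o = 0
B = -14 (B = 7*((2 - 6)/(3 - 1)) = 7*(-4/2) = 7*(-4*1/2) = 7*(-2) = -14)
-6*(o + B) = -6*(0 - 14) = -6*(-14) = 84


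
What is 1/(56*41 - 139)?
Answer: 1/2157 ≈ 0.00046361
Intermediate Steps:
1/(56*41 - 139) = 1/(2296 - 139) = 1/2157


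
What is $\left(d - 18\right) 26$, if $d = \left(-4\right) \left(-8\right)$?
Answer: $364$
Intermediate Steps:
$d = 32$
$\left(d - 18\right) 26 = \left(32 - 18\right) 26 = 14 \cdot 26 = 364$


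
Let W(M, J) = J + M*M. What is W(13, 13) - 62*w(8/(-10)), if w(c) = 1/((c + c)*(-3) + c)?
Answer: 333/2 ≈ 166.50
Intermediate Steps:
w(c) = -1/(5*c) (w(c) = 1/((2*c)*(-3) + c) = 1/(-6*c + c) = 1/(-5*c) = -1/(5*c))
W(M, J) = J + M²
W(13, 13) - 62*w(8/(-10)) = (13 + 13²) - (-62)/(5*(8/(-10))) = (13 + 169) - (-62)/(5*(8*(-⅒))) = 182 - (-62)/(5*(-⅘)) = 182 - (-62)*(-5)/(5*4) = 182 - 62*¼ = 182 - 31/2 = 333/2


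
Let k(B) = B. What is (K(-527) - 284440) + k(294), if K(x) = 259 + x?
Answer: -284414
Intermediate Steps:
(K(-527) - 284440) + k(294) = ((259 - 527) - 284440) + 294 = (-268 - 284440) + 294 = -284708 + 294 = -284414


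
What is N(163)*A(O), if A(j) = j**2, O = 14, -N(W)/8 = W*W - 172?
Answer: -41390496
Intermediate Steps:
N(W) = 1376 - 8*W**2 (N(W) = -8*(W*W - 172) = -8*(W**2 - 172) = -8*(-172 + W**2) = 1376 - 8*W**2)
N(163)*A(O) = (1376 - 8*163**2)*14**2 = (1376 - 8*26569)*196 = (1376 - 212552)*196 = -211176*196 = -41390496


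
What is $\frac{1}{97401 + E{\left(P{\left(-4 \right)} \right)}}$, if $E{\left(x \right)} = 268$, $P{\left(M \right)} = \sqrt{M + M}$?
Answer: $\frac{1}{97669} \approx 1.0239 \cdot 10^{-5}$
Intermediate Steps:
$P{\left(M \right)} = \sqrt{2} \sqrt{M}$ ($P{\left(M \right)} = \sqrt{2 M} = \sqrt{2} \sqrt{M}$)
$\frac{1}{97401 + E{\left(P{\left(-4 \right)} \right)}} = \frac{1}{97401 + 268} = \frac{1}{97669}$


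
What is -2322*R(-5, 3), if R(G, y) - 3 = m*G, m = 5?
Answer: 51084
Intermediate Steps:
R(G, y) = 3 + 5*G
-2322*R(-5, 3) = -2322*(3 + 5*(-5)) = -2322*(3 - 25) = -2322*(-22) = 51084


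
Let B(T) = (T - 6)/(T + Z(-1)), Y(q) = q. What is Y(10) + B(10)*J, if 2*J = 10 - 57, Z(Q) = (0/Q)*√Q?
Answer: ⅗ ≈ 0.60000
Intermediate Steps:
Z(Q) = 0 (Z(Q) = 0*√Q = 0)
J = -47/2 (J = (10 - 57)/2 = (½)*(-47) = -47/2 ≈ -23.500)
B(T) = (-6 + T)/T (B(T) = (T - 6)/(T + 0) = (-6 + T)/T)
Y(10) + B(10)*J = 10 + ((-6 + 10)/10)*(-47/2) = 10 + ((⅒)*4)*(-47/2) = 10 + (⅖)*(-47/2) = 10 - 47/5 = ⅗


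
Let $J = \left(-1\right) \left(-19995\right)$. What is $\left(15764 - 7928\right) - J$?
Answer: $-12159$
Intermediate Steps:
$J = 19995$
$\left(15764 - 7928\right) - J = \left(15764 - 7928\right) - 19995 = 7836 - 19995 = -12159$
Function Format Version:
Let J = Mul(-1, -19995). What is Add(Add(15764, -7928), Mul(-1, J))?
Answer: -12159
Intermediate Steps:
J = 19995
Add(Add(15764, -7928), Mul(-1, J)) = Add(Add(15764, -7928), Mul(-1, 19995)) = Add(7836, -19995) = -12159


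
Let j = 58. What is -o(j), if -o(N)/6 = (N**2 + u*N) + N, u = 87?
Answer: 50808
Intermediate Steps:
o(N) = -528*N - 6*N**2 (o(N) = -6*((N**2 + 87*N) + N) = -6*(N**2 + 88*N) = -528*N - 6*N**2)
-o(j) = -(-6)*58*(88 + 58) = -(-6)*58*146 = -1*(-50808) = 50808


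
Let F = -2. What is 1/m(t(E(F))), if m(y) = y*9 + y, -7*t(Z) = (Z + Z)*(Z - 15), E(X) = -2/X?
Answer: 1/40 ≈ 0.025000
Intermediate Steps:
t(Z) = -2*Z*(-15 + Z)/7 (t(Z) = -(Z + Z)*(Z - 15)/7 = -2*Z*(-15 + Z)/7)
m(y) = 10*y (m(y) = 9*y + y = 10*y)
1/m(t(E(F))) = 1/(10*(2*(-2/(-2))*(15 - (-2)/(-2))/7)) = 1/(10*(2*(-2*(-1/2))*(15 - (-2)*(-1)/2)/7)) = 1/(10*((2/7)*1*(15 - 1*1))) = 1/(10*((2/7)*1*(15 - 1))) = 1/(10*((2/7)*1*14)) = 1/(10*4) = 1/40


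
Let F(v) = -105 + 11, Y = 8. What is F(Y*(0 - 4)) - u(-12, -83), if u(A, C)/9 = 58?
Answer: -616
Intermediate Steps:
u(A, C) = 522 (u(A, C) = 9*58 = 522)
F(v) = -94
F(Y*(0 - 4)) - u(-12, -83) = -94 - 1*522 = -94 - 522 = -616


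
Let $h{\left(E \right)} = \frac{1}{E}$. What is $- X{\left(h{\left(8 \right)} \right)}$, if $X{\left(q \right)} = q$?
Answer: $- \frac{1}{8} \approx -0.125$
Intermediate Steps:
$- X{\left(h{\left(8 \right)} \right)} = - \frac{1}{8}$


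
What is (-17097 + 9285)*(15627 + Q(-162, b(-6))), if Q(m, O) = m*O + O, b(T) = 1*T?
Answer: -129624516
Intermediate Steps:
b(T) = T
Q(m, O) = O + O*m (Q(m, O) = O*m + O = O + O*m)
(-17097 + 9285)*(15627 + Q(-162, b(-6))) = (-17097 + 9285)*(15627 - 6*(1 - 162)) = -7812*(15627 - 6*(-161)) = -7812*(15627 + 966) = -7812*16593 = -129624516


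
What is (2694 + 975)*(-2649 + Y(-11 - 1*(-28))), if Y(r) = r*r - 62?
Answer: -8886318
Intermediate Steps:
Y(r) = -62 + r² (Y(r) = r² - 62 = -62 + r²)
(2694 + 975)*(-2649 + Y(-11 - 1*(-28))) = (2694 + 975)*(-2649 + (-62 + (-11 - 1*(-28))²)) = 3669*(-2649 + (-62 + (-11 + 28)²)) = 3669*(-2649 + (-62 + 17²)) = 3669*(-2649 + (-62 + 289)) = 3669*(-2649 + 227) = 3669*(-2422) = -8886318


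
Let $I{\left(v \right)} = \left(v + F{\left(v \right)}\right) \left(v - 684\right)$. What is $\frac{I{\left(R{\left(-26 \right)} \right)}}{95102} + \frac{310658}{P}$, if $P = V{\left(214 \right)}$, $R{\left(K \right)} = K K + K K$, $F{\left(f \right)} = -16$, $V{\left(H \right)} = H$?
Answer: $\frac{7433795247}{5087957} \approx 1461.1$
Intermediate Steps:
$R{\left(K \right)} = 2 K^{2}$ ($R{\left(K \right)} = K^{2} + K^{2} = 2 K^{2}$)
$I{\left(v \right)} = \left(-684 + v\right) \left(-16 + v\right)$ ($I{\left(v \right)} = \left(v - 16\right) \left(v - 684\right) = \left(-16 + v\right) \left(-684 + v\right) = \left(-684 + v\right) \left(-16 + v\right)$)
$P = 214$
$\frac{I{\left(R{\left(-26 \right)} \right)}}{95102} + \frac{310658}{P} = \frac{10944 + \left(2 \left(-26\right)^{2}\right)^{2} - 700 \cdot 2 \left(-26\right)^{2}}{95102} + \frac{310658}{214} = \left(10944 + \left(2 \cdot 676\right)^{2} - 700 \cdot 2 \cdot 676\right) \frac{1}{95102} + 310658 \cdot \frac{1}{214} = \left(10944 + 1352^{2} - 946400\right) \frac{1}{95102} + \frac{155329}{107} = \left(10944 + 1827904 - 946400\right) \frac{1}{95102} + \frac{155329}{107} = 892448 \cdot \frac{1}{95102} + \frac{155329}{107} = \frac{446224}{47551} + \frac{155329}{107} = \frac{7433795247}{5087957}$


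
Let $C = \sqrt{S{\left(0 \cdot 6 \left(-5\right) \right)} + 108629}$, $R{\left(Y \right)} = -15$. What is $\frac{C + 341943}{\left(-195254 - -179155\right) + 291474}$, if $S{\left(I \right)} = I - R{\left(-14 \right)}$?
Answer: $\frac{341943}{275375} + \frac{2 \sqrt{27161}}{275375} \approx 1.2429$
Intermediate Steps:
$S{\left(I \right)} = 15 + I$ ($S{\left(I \right)} = I - -15 = I + 15 = 15 + I$)
$C = 2 \sqrt{27161}$ ($C = \sqrt{\left(15 + 0 \cdot 6 \left(-5\right)\right) + 108629} = \sqrt{\left(15 + 0 \left(-5\right)\right) + 108629} = \sqrt{\left(15 + 0\right) + 108629} = \sqrt{15 + 108629} = \sqrt{108644} = 2 \sqrt{27161} \approx 329.61$)
$\frac{C + 341943}{\left(-195254 - -179155\right) + 291474} = \frac{2 \sqrt{27161} + 341943}{\left(-195254 - -179155\right) + 291474} = \frac{341943 + 2 \sqrt{27161}}{\left(-195254 + 179155\right) + 291474} = \frac{341943 + 2 \sqrt{27161}}{-16099 + 291474} = \frac{341943 + 2 \sqrt{27161}}{275375} = \left(341943 + 2 \sqrt{27161}\right) \frac{1}{275375} = \frac{341943}{275375} + \frac{2 \sqrt{27161}}{275375}$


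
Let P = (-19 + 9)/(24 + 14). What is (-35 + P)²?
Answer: 448900/361 ≈ 1243.5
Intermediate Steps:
P = -5/19 (P = -10/38 = -10*1/38 = -5/19 ≈ -0.26316)
(-35 + P)² = (-35 - 5/19)² = (-670/19)² = 448900/361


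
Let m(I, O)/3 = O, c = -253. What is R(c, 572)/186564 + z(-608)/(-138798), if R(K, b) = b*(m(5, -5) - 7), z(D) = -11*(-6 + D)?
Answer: -11388967/98086023 ≈ -0.11611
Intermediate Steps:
m(I, O) = 3*O
z(D) = 66 - 11*D
R(K, b) = -22*b (R(K, b) = b*(3*(-5) - 7) = b*(-15 - 7) = b*(-22) = -22*b)
R(c, 572)/186564 + z(-608)/(-138798) = -22*572/186564 + (66 - 11*(-608))/(-138798) = -12584*1/186564 + (66 + 6688)*(-1/138798) = -3146/46641 + 6754*(-1/138798) = -3146/46641 - 307/6309 = -11388967/98086023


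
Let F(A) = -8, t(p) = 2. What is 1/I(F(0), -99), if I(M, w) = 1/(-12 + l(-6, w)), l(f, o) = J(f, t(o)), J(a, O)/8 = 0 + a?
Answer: -60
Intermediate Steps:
J(a, O) = 8*a (J(a, O) = 8*(0 + a) = 8*a)
l(f, o) = 8*f
I(M, w) = -1/60 (I(M, w) = 1/(-12 + 8*(-6)) = 1/(-12 - 48) = 1/(-60) = -1/60)
1/I(F(0), -99) = 1/(-1/60) = -60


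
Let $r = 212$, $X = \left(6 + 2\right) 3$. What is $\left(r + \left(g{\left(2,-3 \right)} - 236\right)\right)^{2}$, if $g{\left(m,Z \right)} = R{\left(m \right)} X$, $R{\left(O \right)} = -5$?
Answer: $20736$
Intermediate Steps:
$X = 24$ ($X = 8 \cdot 3 = 24$)
$g{\left(m,Z \right)} = -120$ ($g{\left(m,Z \right)} = \left(-5\right) 24 = -120$)
$\left(r + \left(g{\left(2,-3 \right)} - 236\right)\right)^{2} = \left(212 - 356\right)^{2} = \left(-144\right)^{2} = 20736$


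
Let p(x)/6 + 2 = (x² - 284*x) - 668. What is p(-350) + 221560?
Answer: 1548940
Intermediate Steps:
p(x) = -4020 - 1704*x + 6*x² (p(x) = -12 + 6*((x² - 284*x) - 668) = -12 + 6*(-668 + x² - 284*x) = -12 + (-4008 - 1704*x + 6*x²) = -4020 - 1704*x + 6*x²)
p(-350) + 221560 = (-4020 - 1704*(-350) + 6*(-350)²) + 221560 = (-4020 + 596400 + 6*122500) + 221560 = (-4020 + 596400 + 735000) + 221560 = 1327380 + 221560 = 1548940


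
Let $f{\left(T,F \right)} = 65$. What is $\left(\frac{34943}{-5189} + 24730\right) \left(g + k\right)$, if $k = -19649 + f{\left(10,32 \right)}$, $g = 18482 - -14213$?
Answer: $\frac{1681997432997}{5189} \approx 3.2415 \cdot 10^{8}$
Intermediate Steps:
$g = 32695$ ($g = 18482 + 14213 = 32695$)
$k = -19584$ ($k = -19649 + 65 = -19584$)
$\left(\frac{34943}{-5189} + 24730\right) \left(g + k\right) = \left(\frac{34943}{-5189} + 24730\right) \left(32695 - 19584\right) = \left(34943 \left(- \frac{1}{5189}\right) + 24730\right) 13111 = \left(- \frac{34943}{5189} + 24730\right) 13111 = \frac{128289027}{5189} \cdot 13111 = \frac{1681997432997}{5189}$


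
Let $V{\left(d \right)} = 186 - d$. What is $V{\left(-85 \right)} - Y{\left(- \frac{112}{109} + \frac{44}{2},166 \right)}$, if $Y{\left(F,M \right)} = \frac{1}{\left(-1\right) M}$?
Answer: $\frac{44987}{166} \approx 271.01$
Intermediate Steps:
$Y{\left(F,M \right)} = - \frac{1}{M}$
$V{\left(-85 \right)} - Y{\left(- \frac{112}{109} + \frac{44}{2},166 \right)} = \left(186 - -85\right) - - \frac{1}{166} = \left(186 + 85\right) - \left(-1\right) \frac{1}{166} = 271 - - \frac{1}{166} = 271 + \frac{1}{166} = \frac{44987}{166}$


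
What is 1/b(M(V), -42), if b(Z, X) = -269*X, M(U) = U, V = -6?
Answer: 1/11298 ≈ 8.8511e-5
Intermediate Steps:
1/b(M(V), -42) = 1/(-269*(-42)) = 1/11298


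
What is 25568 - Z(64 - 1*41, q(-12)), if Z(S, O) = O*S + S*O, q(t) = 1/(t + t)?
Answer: 306839/12 ≈ 25570.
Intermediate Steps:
q(t) = 1/(2*t)
Z(S, O) = 2*O*S (Z(S, O) = O*S + O*S = 2*O*S)
25568 - Z(64 - 1*41, q(-12)) = 25568 - 2*(½)/(-12)*(64 - 1*41) = 25568 - 2*(½)*(-1/12)*(64 - 41) = 25568 - 2*(-1)*23/24 = 25568 - 1*(-23/12) = 25568 + 23/12 = 306839/12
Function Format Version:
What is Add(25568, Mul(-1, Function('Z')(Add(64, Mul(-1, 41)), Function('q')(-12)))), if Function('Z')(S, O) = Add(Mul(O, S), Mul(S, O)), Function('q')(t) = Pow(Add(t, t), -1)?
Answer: Rational(306839, 12) ≈ 25570.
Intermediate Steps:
Function('q')(t) = Mul(Rational(1, 2), Pow(t, -1)) (Function('q')(t) = Pow(Mul(2, t), -1) = Mul(Rational(1, 2), Pow(t, -1)))
Function('Z')(S, O) = Mul(2, O, S) (Function('Z')(S, O) = Add(Mul(O, S), Mul(O, S)) = Mul(2, O, S))
Add(25568, Mul(-1, Function('Z')(Add(64, Mul(-1, 41)), Function('q')(-12)))) = Add(25568, Mul(-1, Mul(2, Mul(Rational(1, 2), Pow(-12, -1)), Add(64, Mul(-1, 41))))) = Add(25568, Mul(-1, Mul(2, Mul(Rational(1, 2), Rational(-1, 12)), Add(64, -41)))) = Add(25568, Mul(-1, Mul(2, Rational(-1, 24), 23))) = Add(25568, Mul(-1, Rational(-23, 12))) = Add(25568, Rational(23, 12)) = Rational(306839, 12)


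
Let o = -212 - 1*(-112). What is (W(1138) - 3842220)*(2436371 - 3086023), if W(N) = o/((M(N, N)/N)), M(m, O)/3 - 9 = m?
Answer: 8589174357898640/3441 ≈ 2.4961e+12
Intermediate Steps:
M(m, O) = 27 + 3*m
o = -100 (o = -212 + 112 = -100)
W(N) = -100*N/(27 + 3*N)
(W(1138) - 3842220)*(2436371 - 3086023) = (-100*1138/(27 + 3*1138) - 3842220)*(2436371 - 3086023) = (-100*1138/(27 + 3414) - 3842220)*(-649652) = (-100*1138/3441 - 3842220)*(-649652) = (-100*1138*1/3441 - 3842220)*(-649652) = (-113800/3441 - 3842220)*(-649652) = -13221192820/3441*(-649652) = 8589174357898640/3441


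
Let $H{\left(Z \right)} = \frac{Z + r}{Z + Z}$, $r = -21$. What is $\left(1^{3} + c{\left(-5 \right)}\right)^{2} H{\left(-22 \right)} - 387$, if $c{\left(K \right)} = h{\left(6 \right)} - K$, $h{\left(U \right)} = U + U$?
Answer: $- \frac{774}{11} \approx -70.364$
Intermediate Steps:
$h{\left(U \right)} = 2 U$
$H{\left(Z \right)} = \frac{-21 + Z}{2 Z}$ ($H{\left(Z \right)} = \frac{Z - 21}{Z + Z} = \frac{-21 + Z}{2 Z}$)
$c{\left(K \right)} = 12 - K$ ($c{\left(K \right)} = 2 \cdot 6 - K = 12 - K$)
$\left(1^{3} + c{\left(-5 \right)}\right)^{2} H{\left(-22 \right)} - 387 = \left(1^{3} + \left(12 - -5\right)\right)^{2} \frac{-21 - 22}{2 \left(-22\right)} - 387 = \left(1 + \left(12 + 5\right)\right)^{2} \cdot \frac{1}{2} \left(- \frac{1}{22}\right) \left(-43\right) - 387 = \left(1 + 17\right)^{2} \cdot \frac{43}{44} - 387 = 18^{2} \cdot \frac{43}{44} - 387 = 324 \cdot \frac{43}{44} - 387 = \frac{3483}{11} - 387 = - \frac{774}{11}$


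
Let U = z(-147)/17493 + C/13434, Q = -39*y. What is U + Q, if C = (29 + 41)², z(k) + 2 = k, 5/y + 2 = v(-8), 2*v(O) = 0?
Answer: 7665435943/78333654 ≈ 97.856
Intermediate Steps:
v(O) = 0 (v(O) = (½)*0 = 0)
y = -5/2 (y = 5/(-2 + 0) = 5/(-2) = 5*(-½) = -5/2 ≈ -2.5000)
z(k) = -2 + k
C = 4900 (C = 70² = 4900)
Q = 195/2 (Q = -39*(-5/2) = 195/2 ≈ 97.500)
U = 13952339/39166827 (U = (-2 - 147)/17493 + 4900/13434 = -149*1/17493 + 4900*(1/13434) = -149/17493 + 2450/6717 = 13952339/39166827 ≈ 0.35623)
U + Q = 13952339/39166827 + 195/2 = 7665435943/78333654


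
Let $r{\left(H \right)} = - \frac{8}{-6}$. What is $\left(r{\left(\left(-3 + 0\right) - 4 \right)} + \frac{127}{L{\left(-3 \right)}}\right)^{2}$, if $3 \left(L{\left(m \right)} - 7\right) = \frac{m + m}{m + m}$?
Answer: $\frac{1515361}{4356} \approx 347.88$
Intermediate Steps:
$r{\left(H \right)} = \frac{4}{3}$ ($r{\left(H \right)} = \left(-8\right) \left(- \frac{1}{6}\right) = \frac{4}{3}$)
$L{\left(m \right)} = \frac{22}{3}$ ($L{\left(m \right)} = 7 + \frac{\left(m + m\right) \frac{1}{m + m}}{3} = 7 + \frac{2 m \frac{1}{2 m}}{3} = 7 + \frac{1}{3} \cdot 1 = 7 + \frac{1}{3} = \frac{22}{3}$)
$\left(r{\left(\left(-3 + 0\right) - 4 \right)} + \frac{127}{L{\left(-3 \right)}}\right)^{2} = \left(\frac{4}{3} + \frac{127}{\frac{22}{3}}\right)^{2} = \left(\frac{4}{3} + 127 \cdot \frac{3}{22}\right)^{2} = \left(\frac{4}{3} + \frac{381}{22}\right)^{2} = \left(\frac{1231}{66}\right)^{2} = \frac{1515361}{4356}$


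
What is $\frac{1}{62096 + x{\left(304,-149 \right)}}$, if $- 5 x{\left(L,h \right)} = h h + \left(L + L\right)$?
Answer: $\frac{5}{287671} \approx 1.7381 \cdot 10^{-5}$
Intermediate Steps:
$x{\left(L,h \right)} = - \frac{2 L}{5} - \frac{h^{2}}{5}$ ($x{\left(L,h \right)} = - \frac{h h + \left(L + L\right)}{5} = - \frac{h^{2} + 2 L}{5} = - \frac{2 L}{5} - \frac{h^{2}}{5}$)
$\frac{1}{62096 + x{\left(304,-149 \right)}} = \frac{1}{62096 - \left(\frac{608}{5} + \frac{\left(-149\right)^{2}}{5}\right)} = \frac{1}{62096 - \frac{22809}{5}} = \frac{1}{\frac{287671}{5}} = \frac{5}{287671}$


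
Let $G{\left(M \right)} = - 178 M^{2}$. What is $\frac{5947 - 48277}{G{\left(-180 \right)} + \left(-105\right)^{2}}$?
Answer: $\frac{2822}{383745} \approx 0.0073538$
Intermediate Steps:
$\frac{5947 - 48277}{G{\left(-180 \right)} + \left(-105\right)^{2}} = \frac{5947 - 48277}{- 178 \left(-180\right)^{2} + \left(-105\right)^{2}} = - \frac{42330}{\left(-178\right) 32400 + 11025} = - \frac{42330}{-5767200 + 11025} = - \frac{42330}{-5756175} = \left(-42330\right) \left(- \frac{1}{5756175}\right) = \frac{2822}{383745}$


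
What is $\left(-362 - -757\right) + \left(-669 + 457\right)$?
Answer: $183$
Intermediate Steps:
$\left(-362 - -757\right) + \left(-669 + 457\right) = \left(-362 + 757\right) - 212 = 395 - 212 = 183$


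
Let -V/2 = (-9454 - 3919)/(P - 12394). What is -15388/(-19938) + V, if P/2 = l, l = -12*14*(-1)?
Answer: -86928311/60103101 ≈ -1.4463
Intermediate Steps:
l = 168 (l = -168*(-1) = 168)
P = 336 (P = 2*168 = 336)
V = -13373/6029 (V = -2*(-9454 - 3919)/(336 - 12394) = -(-26746)/(-12058) = -(-26746)*(-1)/12058 = -2*13373/12058 = -13373/6029 ≈ -2.2181)
-15388/(-19938) + V = -15388/(-19938) - 13373/6029 = -15388*(-1/19938) - 13373/6029 = 7694/9969 - 13373/6029 = -86928311/60103101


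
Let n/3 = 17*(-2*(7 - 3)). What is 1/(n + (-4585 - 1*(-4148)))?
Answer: -1/845 ≈ -0.0011834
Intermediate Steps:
n = -408 (n = 3*(17*(-2*(7 - 3))) = 3*(17*(-2*4)) = 3*(17*(-8)) = 3*(-136) = -408)
1/(n + (-4585 - 1*(-4148))) = 1/(-408 + (-4585 - 1*(-4148))) = 1/(-408 + (-4585 + 4148)) = 1/(-408 - 437) = 1/(-845) = -1/845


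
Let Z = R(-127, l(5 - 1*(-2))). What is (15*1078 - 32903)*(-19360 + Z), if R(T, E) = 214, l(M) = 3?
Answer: 320370018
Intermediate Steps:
Z = 214
(15*1078 - 32903)*(-19360 + Z) = (15*1078 - 32903)*(-19360 + 214) = (16170 - 32903)*(-19146) = -16733*(-19146) = 320370018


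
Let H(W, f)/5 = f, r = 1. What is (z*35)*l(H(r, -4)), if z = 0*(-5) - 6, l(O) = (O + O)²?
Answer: -336000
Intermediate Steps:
H(W, f) = 5*f
l(O) = 4*O² (l(O) = (2*O)² = 4*O²)
z = -6 (z = 0 - 6 = -6)
(z*35)*l(H(r, -4)) = (-6*35)*(4*(5*(-4))²) = -840*(-20)² = -840*400 = -210*1600 = -336000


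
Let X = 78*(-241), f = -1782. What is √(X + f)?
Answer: 14*I*√105 ≈ 143.46*I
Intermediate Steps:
X = -18798
√(X + f) = √(-18798 - 1782) = √(-20580) = 14*I*√105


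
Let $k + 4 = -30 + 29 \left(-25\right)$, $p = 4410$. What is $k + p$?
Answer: $3651$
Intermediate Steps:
$k = -759$ ($k = -4 + \left(-30 + 29 \left(-25\right)\right) = -4 - 755 = -759$)
$k + p = -759 + 4410 = 3651$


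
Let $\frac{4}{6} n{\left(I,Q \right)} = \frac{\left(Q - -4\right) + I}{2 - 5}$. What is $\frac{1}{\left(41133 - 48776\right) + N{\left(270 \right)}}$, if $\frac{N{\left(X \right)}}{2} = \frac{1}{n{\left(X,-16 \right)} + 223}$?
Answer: $- \frac{47}{359220} \approx -0.00013084$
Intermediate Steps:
$n{\left(I,Q \right)} = -2 - \frac{I}{2} - \frac{Q}{2}$ ($n{\left(I,Q \right)} = \frac{3 \frac{\left(Q - -4\right) + I}{2 - 5}}{2} = \frac{3 \frac{\left(Q + 4\right) + I}{-3}}{2} = \frac{3 \left(\left(4 + Q\right) + I\right) \left(- \frac{1}{3}\right)}{2} = \frac{3 \left(4 + I + Q\right) \left(- \frac{1}{3}\right)}{2} = \frac{3 \left(- \frac{4}{3} - \frac{I}{3} - \frac{Q}{3}\right)}{2} = -2 - \frac{I}{2} - \frac{Q}{2}$)
$N{\left(X \right)} = \frac{2}{229 - \frac{X}{2}}$ ($N{\left(X \right)} = \frac{2}{\left(-2 - \frac{X}{2} - -8\right) + 223} = \frac{2}{\left(-2 - \frac{X}{2} + 8\right) + 223} = \frac{2}{\left(6 - \frac{X}{2}\right) + 223} = \frac{2}{229 - \frac{X}{2}}$)
$\frac{1}{\left(41133 - 48776\right) + N{\left(270 \right)}} = \frac{1}{\left(41133 - 48776\right) - \frac{4}{-458 + 270}} = \frac{1}{-7643 - \frac{4}{-188}} = \frac{1}{-7643 - - \frac{1}{47}} = \frac{1}{-7643 + \frac{1}{47}} = \frac{1}{- \frac{359220}{47}} = - \frac{47}{359220}$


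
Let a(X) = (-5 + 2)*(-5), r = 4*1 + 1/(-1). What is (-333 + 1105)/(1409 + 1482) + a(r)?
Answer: 44137/2891 ≈ 15.267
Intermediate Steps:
r = 3 (r = 4 + 1*(-1) = 4 - 1 = 3)
a(X) = 15 (a(X) = -3*(-5) = 15)
(-333 + 1105)/(1409 + 1482) + a(r) = (-333 + 1105)/(1409 + 1482) + 15 = 772/2891 + 15 = 44137/2891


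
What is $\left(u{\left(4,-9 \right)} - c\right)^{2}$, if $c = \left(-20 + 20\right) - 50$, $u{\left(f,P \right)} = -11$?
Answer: $1521$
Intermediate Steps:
$c = -50$ ($c = 0 - 50 = -50$)
$\left(u{\left(4,-9 \right)} - c\right)^{2} = \left(-11 - -50\right)^{2} = \left(-11 + 50\right)^{2} = 39^{2} = 1521$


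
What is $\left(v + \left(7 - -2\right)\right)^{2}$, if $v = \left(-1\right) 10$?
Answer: $1$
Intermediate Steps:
$v = -10$
$\left(v + \left(7 - -2\right)\right)^{2} = \left(-10 + \left(7 - -2\right)\right)^{2} = \left(-10 + \left(7 + 2\right)\right)^{2} = \left(-10 + 9\right)^{2} = \left(-1\right)^{2} = 1$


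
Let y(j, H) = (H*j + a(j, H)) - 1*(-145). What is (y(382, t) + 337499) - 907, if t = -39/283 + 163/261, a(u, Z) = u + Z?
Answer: 24914389547/73863 ≈ 3.3731e+5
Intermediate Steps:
a(u, Z) = Z + u
t = 35950/73863 (t = -39*1/283 + 163*(1/261) = -39/283 + 163/261 = 35950/73863 ≈ 0.48671)
y(j, H) = 145 + H + j + H*j (y(j, H) = (H*j + (H + j)) - 1*(-145) = (H + j + H*j) + 145 = 145 + H + j + H*j)
(y(382, t) + 337499) - 907 = ((145 + 35950/73863 + 382 + (35950/73863)*382) + 337499) - 907 = ((145 + 35950/73863 + 382 + 13732900/73863) + 337499) - 907 = (52694651/73863 + 337499) - 907 = 24981383288/73863 - 907 = 24914389547/73863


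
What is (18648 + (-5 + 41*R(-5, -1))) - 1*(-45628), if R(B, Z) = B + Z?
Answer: 64025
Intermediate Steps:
(18648 + (-5 + 41*R(-5, -1))) - 1*(-45628) = (18648 + (-5 + 41*(-5 - 1))) - 1*(-45628) = (18648 + (-5 + 41*(-6))) + 45628 = (18648 + (-5 - 246)) + 45628 = (18648 - 251) + 45628 = 18397 + 45628 = 64025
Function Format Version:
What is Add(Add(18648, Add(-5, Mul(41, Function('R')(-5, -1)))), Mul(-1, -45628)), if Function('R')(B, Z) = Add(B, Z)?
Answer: 64025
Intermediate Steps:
Add(Add(18648, Add(-5, Mul(41, Function('R')(-5, -1)))), Mul(-1, -45628)) = Add(Add(18648, Add(-5, Mul(41, Add(-5, -1)))), Mul(-1, -45628)) = Add(Add(18648, Add(-5, Mul(41, -6))), 45628) = Add(Add(18648, Add(-5, -246)), 45628) = Add(Add(18648, -251), 45628) = Add(18397, 45628) = 64025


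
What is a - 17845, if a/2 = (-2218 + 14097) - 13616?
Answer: -21319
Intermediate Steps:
a = -3474 (a = 2*((-2218 + 14097) - 13616) = 2*(11879 - 13616) = 2*(-1737) = -3474)
a - 17845 = -3474 - 17845 = -21319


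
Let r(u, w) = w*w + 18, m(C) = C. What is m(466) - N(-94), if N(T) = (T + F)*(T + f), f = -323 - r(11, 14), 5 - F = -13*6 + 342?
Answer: -222277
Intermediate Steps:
r(u, w) = 18 + w**2 (r(u, w) = w**2 + 18 = 18 + w**2)
F = -259 (F = 5 - (-13*6 + 342) = 5 - (-78 + 342) = 5 - 1*264 = 5 - 264 = -259)
f = -537 (f = -323 - (18 + 14**2) = -323 - (18 + 196) = -323 - 1*214 = -323 - 214 = -537)
N(T) = (-537 + T)*(-259 + T) (N(T) = (T - 259)*(T - 537) = (-259 + T)*(-537 + T) = (-537 + T)*(-259 + T))
m(466) - N(-94) = 466 - (139083 + (-94)**2 - 796*(-94)) = 466 - (139083 + 8836 + 74824) = 466 - 1*222743 = 466 - 222743 = -222277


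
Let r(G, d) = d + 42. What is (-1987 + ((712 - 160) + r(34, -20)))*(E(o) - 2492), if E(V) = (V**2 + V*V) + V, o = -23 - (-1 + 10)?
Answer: 672588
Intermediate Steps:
o = -32 (o = -23 - 1*9 = -23 - 9 = -32)
r(G, d) = 42 + d
E(V) = V + 2*V**2 (E(V) = (V**2 + V**2) + V = 2*V**2 + V = V + 2*V**2)
(-1987 + ((712 - 160) + r(34, -20)))*(E(o) - 2492) = (-1987 + ((712 - 160) + (42 - 20)))*(-32*(1 + 2*(-32)) - 2492) = (-1987 + (552 + 22))*(-32*(1 - 64) - 2492) = (-1987 + 574)*(-32*(-63) - 2492) = -1413*(2016 - 2492) = -1413*(-476) = 672588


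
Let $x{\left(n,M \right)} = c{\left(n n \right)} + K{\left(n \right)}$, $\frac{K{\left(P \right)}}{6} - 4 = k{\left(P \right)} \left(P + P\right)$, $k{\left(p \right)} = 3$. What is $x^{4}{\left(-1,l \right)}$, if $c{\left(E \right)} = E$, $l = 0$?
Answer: $14641$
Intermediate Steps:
$K{\left(P \right)} = 24 + 36 P$ ($K{\left(P \right)} = 24 + 6 \cdot 3 \left(P + P\right) = 24 + 6 \cdot 3 \cdot 2 P = 24 + 6 \cdot 6 P = 24 + 36 P$)
$x{\left(n,M \right)} = 24 + n^{2} + 36 n$ ($x{\left(n,M \right)} = n n + \left(24 + 36 n\right) = n^{2} + \left(24 + 36 n\right) = 24 + n^{2} + 36 n$)
$x^{4}{\left(-1,l \right)} = \left(24 + \left(-1\right)^{2} + 36 \left(-1\right)\right)^{4} = \left(24 + 1 - 36\right)^{4} = \left(-11\right)^{4} = 14641$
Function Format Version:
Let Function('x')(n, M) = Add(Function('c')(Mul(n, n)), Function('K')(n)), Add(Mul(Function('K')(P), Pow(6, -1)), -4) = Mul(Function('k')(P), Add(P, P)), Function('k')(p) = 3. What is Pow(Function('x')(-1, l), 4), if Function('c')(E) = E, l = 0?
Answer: 14641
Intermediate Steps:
Function('K')(P) = Add(24, Mul(36, P)) (Function('K')(P) = Add(24, Mul(6, Mul(3, Add(P, P)))) = Add(24, Mul(6, Mul(3, Mul(2, P)))) = Add(24, Mul(6, Mul(6, P))) = Add(24, Mul(36, P)))
Function('x')(n, M) = Add(24, Pow(n, 2), Mul(36, n)) (Function('x')(n, M) = Add(Mul(n, n), Add(24, Mul(36, n))) = Add(Pow(n, 2), Add(24, Mul(36, n))) = Add(24, Pow(n, 2), Mul(36, n)))
Pow(Function('x')(-1, l), 4) = Pow(Add(24, Pow(-1, 2), Mul(36, -1)), 4) = Pow(Add(24, 1, -36), 4) = Pow(-11, 4) = 14641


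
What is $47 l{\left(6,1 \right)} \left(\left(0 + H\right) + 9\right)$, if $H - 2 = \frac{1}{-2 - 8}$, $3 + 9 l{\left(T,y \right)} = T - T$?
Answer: $- \frac{5123}{30} \approx -170.77$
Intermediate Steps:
$l{\left(T,y \right)} = - \frac{1}{3}$ ($l{\left(T,y \right)} = - \frac{1}{3} + \frac{T - T}{9} = - \frac{1}{3} + \frac{1}{9} \cdot 0 = - \frac{1}{3} + 0 = - \frac{1}{3}$)
$H = \frac{19}{10}$ ($H = 2 + \frac{1}{-2 - 8} = 2 + \frac{1}{-10} = 2 - \frac{1}{10} = \frac{19}{10} \approx 1.9$)
$47 l{\left(6,1 \right)} \left(\left(0 + H\right) + 9\right) = 47 \left(- \frac{1}{3}\right) \left(\left(0 + \frac{19}{10}\right) + 9\right) = - \frac{47 \left(\frac{19}{10} + 9\right)}{3} = \left(- \frac{47}{3}\right) \frac{109}{10} = - \frac{5123}{30}$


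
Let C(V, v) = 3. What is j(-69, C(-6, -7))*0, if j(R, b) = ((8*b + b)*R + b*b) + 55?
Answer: 0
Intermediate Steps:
j(R, b) = 55 + b² + 9*R*b (j(R, b) = ((9*b)*R + b²) + 55 = (9*R*b + b²) + 55 = (b² + 9*R*b) + 55 = 55 + b² + 9*R*b)
j(-69, C(-6, -7))*0 = (55 + 3² + 9*(-69)*3)*0 = (55 + 9 - 1863)*0 = -1799*0 = 0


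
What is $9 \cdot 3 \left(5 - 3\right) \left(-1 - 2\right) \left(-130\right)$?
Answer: $21060$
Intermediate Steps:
$9 \cdot 3 \left(5 - 3\right) \left(-1 - 2\right) \left(-130\right) = 27 \cdot 2 \left(-3\right) \left(-130\right) = 27 \left(-6\right) \left(-130\right) = \left(-162\right) \left(-130\right) = 21060$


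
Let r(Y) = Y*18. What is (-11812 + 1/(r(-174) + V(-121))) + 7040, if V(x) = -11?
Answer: -14998397/3143 ≈ -4772.0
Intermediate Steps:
r(Y) = 18*Y
(-11812 + 1/(r(-174) + V(-121))) + 7040 = (-11812 + 1/(18*(-174) - 11)) + 7040 = (-11812 + 1/(-3132 - 11)) + 7040 = (-11812 + 1/(-3143)) + 7040 = (-11812 - 1/3143) + 7040 = -37125117/3143 + 7040 = -14998397/3143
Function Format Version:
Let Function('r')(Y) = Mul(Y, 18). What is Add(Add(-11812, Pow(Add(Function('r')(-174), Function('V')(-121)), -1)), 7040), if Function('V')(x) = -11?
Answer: Rational(-14998397, 3143) ≈ -4772.0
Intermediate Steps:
Function('r')(Y) = Mul(18, Y)
Add(Add(-11812, Pow(Add(Function('r')(-174), Function('V')(-121)), -1)), 7040) = Add(Add(-11812, Pow(Add(Mul(18, -174), -11), -1)), 7040) = Add(Add(-11812, Pow(Add(-3132, -11), -1)), 7040) = Add(Add(-11812, Pow(-3143, -1)), 7040) = Add(Add(-11812, Rational(-1, 3143)), 7040) = Add(Rational(-37125117, 3143), 7040) = Rational(-14998397, 3143)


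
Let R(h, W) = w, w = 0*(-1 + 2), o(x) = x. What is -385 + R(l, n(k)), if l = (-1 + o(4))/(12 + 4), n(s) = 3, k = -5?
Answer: -385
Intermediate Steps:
w = 0 (w = 0*1 = 0)
l = 3/16 (l = (-1 + 4)/(12 + 4) = 3/16 ≈ 0.18750)
R(h, W) = 0
-385 + R(l, n(k)) = -385 + 0 = -385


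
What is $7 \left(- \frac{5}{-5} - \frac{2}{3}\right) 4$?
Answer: $\frac{28}{3} \approx 9.3333$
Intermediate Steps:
$7 \left(- \frac{5}{-5} - \frac{2}{3}\right) 4 = 7 \left(\left(-5\right) \left(- \frac{1}{5}\right) - \frac{2}{3}\right) 4 = 7 \left(1 - \frac{2}{3}\right) 4 = 7 \cdot \frac{1}{3} \cdot 4 = \frac{7}{3} \cdot 4 = \frac{28}{3}$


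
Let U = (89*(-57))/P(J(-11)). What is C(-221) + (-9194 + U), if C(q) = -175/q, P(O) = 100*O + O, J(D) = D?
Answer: -2256096456/245531 ≈ -9188.6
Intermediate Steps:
P(O) = 101*O
U = 5073/1111 (U = (89*(-57))/((101*(-11))) = -5073/(-1111) = -5073*(-1/1111) = 5073/1111 ≈ 4.5662)
C(-221) + (-9194 + U) = -175/(-221) + (-9194 + 5073/1111) = -175*(-1/221) - 10209461/1111 = 175/221 - 10209461/1111 = -2256096456/245531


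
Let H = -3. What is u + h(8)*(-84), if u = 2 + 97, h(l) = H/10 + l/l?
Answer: 201/5 ≈ 40.200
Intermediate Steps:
h(l) = 7/10 (h(l) = -3/10 + l/l = -3*⅒ + 1 = -3/10 + 1 = 7/10)
u = 99
u + h(8)*(-84) = 99 + (7/10)*(-84) = 99 - 294/5 = 201/5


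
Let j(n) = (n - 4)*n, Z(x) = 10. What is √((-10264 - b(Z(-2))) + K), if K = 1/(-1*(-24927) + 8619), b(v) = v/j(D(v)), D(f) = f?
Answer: I*√2887654222191/16773 ≈ 101.31*I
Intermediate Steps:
j(n) = n*(-4 + n) (j(n) = (-4 + n)*n = n*(-4 + n))
b(v) = 1/(-4 + v) (b(v) = v/((v*(-4 + v))) = v*(1/(v*(-4 + v))) = 1/(-4 + v))
K = 1/33546 (K = 1/(24927 + 8619) = 1/33546 ≈ 2.9810e-5)
√((-10264 - b(Z(-2))) + K) = √((-10264 - 1/(-4 + 10)) + 1/33546) = √((-10264 - 1/6) + 1/33546) = √((-10264 - 1*⅙) + 1/33546) = √((-10264 - ⅙) + 1/33546) = √(-61585/6 + 1/33546) = √(-172160867/16773) = I*√2887654222191/16773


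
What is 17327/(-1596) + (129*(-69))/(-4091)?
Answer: -56678761/6529236 ≈ -8.6808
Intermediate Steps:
17327/(-1596) + (129*(-69))/(-4091) = 17327*(-1/1596) - 8901*(-1/4091) = -17327/1596 + 8901/4091 = -56678761/6529236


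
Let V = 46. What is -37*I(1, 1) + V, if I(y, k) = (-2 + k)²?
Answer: 9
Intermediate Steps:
-37*I(1, 1) + V = -37*(-2 + 1)² + 46 = -37*(-1)² + 46 = -37*1 + 46 = -37 + 46 = 9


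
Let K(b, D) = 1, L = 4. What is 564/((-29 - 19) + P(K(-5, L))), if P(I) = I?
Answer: -12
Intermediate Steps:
564/((-29 - 19) + P(K(-5, L))) = 564/((-29 - 19) + 1) = 564/(-48 + 1) = 564/(-47) = 564*(-1/47) = -12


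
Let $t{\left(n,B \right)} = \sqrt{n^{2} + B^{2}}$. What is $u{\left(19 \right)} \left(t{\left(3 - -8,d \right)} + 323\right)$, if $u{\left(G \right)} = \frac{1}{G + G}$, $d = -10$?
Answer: $\frac{17}{2} + \frac{\sqrt{221}}{38} \approx 8.8912$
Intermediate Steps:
$u{\left(G \right)} = \frac{1}{2 G}$
$t{\left(n,B \right)} = \sqrt{B^{2} + n^{2}}$
$u{\left(19 \right)} \left(t{\left(3 - -8,d \right)} + 323\right) = \frac{1}{2 \cdot 19} \left(\sqrt{\left(-10\right)^{2} + \left(3 - -8\right)^{2}} + 323\right) = \frac{1}{2} \cdot \frac{1}{19} \left(\sqrt{100 + \left(3 + 8\right)^{2}} + 323\right) = \frac{\sqrt{100 + 11^{2}} + 323}{38} = \frac{\sqrt{100 + 121} + 323}{38} = \frac{\sqrt{221} + 323}{38} = \frac{323 + \sqrt{221}}{38} = \frac{17}{2} + \frac{\sqrt{221}}{38}$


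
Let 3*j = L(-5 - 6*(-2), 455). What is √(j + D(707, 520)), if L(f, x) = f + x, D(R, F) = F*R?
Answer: 21*√834 ≈ 606.46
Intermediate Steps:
j = 154 (j = ((-5 - 6*(-2)) + 455)/3 = ((-5 + 12) + 455)/3 = (7 + 455)/3 = (⅓)*462 = 154)
√(j + D(707, 520)) = √(154 + 520*707) = √(154 + 367640) = √367794 = 21*√834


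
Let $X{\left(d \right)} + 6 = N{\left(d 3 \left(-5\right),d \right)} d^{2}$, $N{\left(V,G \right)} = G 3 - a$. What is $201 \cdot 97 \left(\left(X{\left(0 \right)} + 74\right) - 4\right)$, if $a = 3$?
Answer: $1247808$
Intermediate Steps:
$N{\left(V,G \right)} = -3 + 3 G$ ($N{\left(V,G \right)} = G 3 - 3 = 3 G - 3 = -3 + 3 G$)
$X{\left(d \right)} = -6 + d^{2} \left(-3 + 3 d\right)$ ($X{\left(d \right)} = -6 + \left(-3 + 3 d\right) d^{2} = -6 + d^{2} \left(-3 + 3 d\right)$)
$201 \cdot 97 \left(\left(X{\left(0 \right)} + 74\right) - 4\right) = 201 \cdot 97 \left(\left(\left(-6 + 3 \cdot 0^{2} \left(-1 + 0\right)\right) + 74\right) - 4\right) = 19497 \left(\left(\left(-6 + 3 \cdot 0 \left(-1\right)\right) + 74\right) - 4\right) = 19497 \left(\left(\left(-6 + 0\right) + 74\right) - 4\right) = 19497 \left(\left(-6 + 74\right) - 4\right) = 19497 \left(68 - 4\right) = 19497 \cdot 64 = 1247808$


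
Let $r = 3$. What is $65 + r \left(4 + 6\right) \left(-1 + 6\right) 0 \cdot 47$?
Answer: $65$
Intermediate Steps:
$65 + r \left(4 + 6\right) \left(-1 + 6\right) 0 \cdot 47 = 65 + 3 \left(4 + 6\right) \left(-1 + 6\right) 0 \cdot 47 = 65 + 3 \cdot 10 \cdot 5 \cdot 0 \cdot 47 = 65 + 3 \cdot 50 \cdot 0 \cdot 47 = 65 + 150 \cdot 0 \cdot 47 = 65 + 0 \cdot 47 = 65 + 0 = 65$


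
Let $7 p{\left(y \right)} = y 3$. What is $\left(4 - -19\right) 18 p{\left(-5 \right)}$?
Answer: $- \frac{6210}{7} \approx -887.14$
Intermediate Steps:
$p{\left(y \right)} = \frac{3 y}{7}$ ($p{\left(y \right)} = \frac{y 3}{7} = \frac{3 y}{7}$)
$\left(4 - -19\right) 18 p{\left(-5 \right)} = \left(4 - -19\right) 18 \cdot \frac{3}{7} \left(-5\right) = \left(4 + 19\right) 18 \left(- \frac{15}{7}\right) = 23 \cdot 18 \left(- \frac{15}{7}\right) = 414 \left(- \frac{15}{7}\right) = - \frac{6210}{7}$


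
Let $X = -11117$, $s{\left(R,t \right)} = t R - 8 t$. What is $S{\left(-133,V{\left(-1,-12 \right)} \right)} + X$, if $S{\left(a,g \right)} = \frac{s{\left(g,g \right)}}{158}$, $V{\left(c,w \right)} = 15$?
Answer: $- \frac{1756381}{158} \approx -11116.0$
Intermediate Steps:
$s{\left(R,t \right)} = - 8 t + R t$ ($s{\left(R,t \right)} = R t - 8 t = - 8 t + R t$)
$S{\left(a,g \right)} = \frac{g \left(-8 + g\right)}{158}$
$S{\left(-133,V{\left(-1,-12 \right)} \right)} + X = \frac{1}{158} \cdot 15 \left(-8 + 15\right) - 11117 = \frac{1}{158} \cdot 15 \cdot 7 - 11117 = \frac{105}{158} - 11117 = - \frac{1756381}{158}$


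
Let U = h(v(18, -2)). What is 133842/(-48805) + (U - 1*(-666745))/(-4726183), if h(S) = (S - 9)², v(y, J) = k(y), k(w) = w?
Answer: -665106228016/230661361315 ≈ -2.8835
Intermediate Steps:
v(y, J) = y
h(S) = (-9 + S)²
U = 81 (U = (-9 + 18)² = 9² = 81)
133842/(-48805) + (U - 1*(-666745))/(-4726183) = 133842/(-48805) + (81 - 1*(-666745))/(-4726183) = 133842*(-1/48805) + (81 + 666745)*(-1/4726183) = -133842/48805 + 666826*(-1/4726183) = -133842/48805 - 666826/4726183 = -665106228016/230661361315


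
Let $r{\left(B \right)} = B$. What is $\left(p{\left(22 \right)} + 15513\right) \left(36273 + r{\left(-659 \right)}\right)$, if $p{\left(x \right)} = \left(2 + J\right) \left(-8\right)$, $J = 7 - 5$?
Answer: $551340334$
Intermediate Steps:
$J = 2$
$p{\left(x \right)} = -32$ ($p{\left(x \right)} = \left(2 + 2\right) \left(-8\right) = 4 \left(-8\right) = -32$)
$\left(p{\left(22 \right)} + 15513\right) \left(36273 + r{\left(-659 \right)}\right) = \left(-32 + 15513\right) \left(36273 - 659\right) = 15481 \cdot 35614 = 551340334$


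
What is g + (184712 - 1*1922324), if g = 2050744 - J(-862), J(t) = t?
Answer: 313994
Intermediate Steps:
g = 2051606 (g = 2050744 - 1*(-862) = 2050744 + 862 = 2051606)
g + (184712 - 1*1922324) = 2051606 + (184712 - 1*1922324) = 2051606 + (184712 - 1922324) = 2051606 - 1737612 = 313994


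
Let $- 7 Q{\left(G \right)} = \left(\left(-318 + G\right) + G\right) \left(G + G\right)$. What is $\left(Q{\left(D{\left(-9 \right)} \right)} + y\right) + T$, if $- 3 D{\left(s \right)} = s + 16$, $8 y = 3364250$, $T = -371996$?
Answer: $\frac{1739525}{36} \approx 48320.0$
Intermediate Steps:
$y = \frac{1682125}{4}$ ($y = \frac{1}{8} \cdot 3364250 = \frac{1682125}{4} \approx 4.2053 \cdot 10^{5}$)
$D{\left(s \right)} = - \frac{16}{3} - \frac{s}{3}$ ($D{\left(s \right)} = - \frac{s + 16}{3} = - \frac{16 + s}{3} = - \frac{16}{3} - \frac{s}{3}$)
$Q{\left(G \right)} = - \frac{2 G \left(-318 + 2 G\right)}{7}$ ($Q{\left(G \right)} = - \frac{\left(\left(-318 + G\right) + G\right) \left(G + G\right)}{7} = - \frac{\left(-318 + 2 G\right) 2 G}{7} = - \frac{2 G \left(-318 + 2 G\right)}{7}$)
$\left(Q{\left(D{\left(-9 \right)} \right)} + y\right) + T = \left(\frac{4 \left(- \frac{16}{3} - -3\right) \left(159 - \left(- \frac{16}{3} - -3\right)\right)}{7} + \frac{1682125}{4}\right) - 371996 = \left(\frac{4 \left(- \frac{16}{3} + 3\right) \left(159 - \left(- \frac{16}{3} + 3\right)\right)}{7} + \frac{1682125}{4}\right) - 371996 = \left(\frac{4}{7} \left(- \frac{7}{3}\right) \left(159 - - \frac{7}{3}\right) + \frac{1682125}{4}\right) - 371996 = \left(\frac{4}{7} \left(- \frac{7}{3}\right) \left(159 + \frac{7}{3}\right) + \frac{1682125}{4}\right) - 371996 = \left(\frac{4}{7} \left(- \frac{7}{3}\right) \frac{484}{3} + \frac{1682125}{4}\right) - 371996 = \left(- \frac{1936}{9} + \frac{1682125}{4}\right) - 371996 = \frac{15131381}{36} - 371996 = \frac{1739525}{36}$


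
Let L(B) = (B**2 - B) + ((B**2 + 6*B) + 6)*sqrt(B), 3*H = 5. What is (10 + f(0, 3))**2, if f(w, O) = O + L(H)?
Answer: 191192/243 + 42926*sqrt(15)/243 ≈ 1471.0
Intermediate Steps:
H = 5/3 (H = (1/3)*5 = 5/3 ≈ 1.6667)
L(B) = B**2 - B + sqrt(B)*(6 + B**2 + 6*B) (L(B) = (B**2 - B) + (6 + B**2 + 6*B)*sqrt(B) = (B**2 - B) + sqrt(B)*(6 + B**2 + 6*B) = B**2 - B + sqrt(B)*(6 + B**2 + 6*B))
f(w, O) = 10/9 + O + 169*sqrt(15)/27 (f(w, O) = O + ((5/3)**2 + (5/3)**(5/2) - 1*5/3 + 6*sqrt(5/3) + 6*(5/3)**(3/2)) = O + (25/9 + 25*sqrt(15)/27 - 5/3 + 6*(sqrt(15)/3) + 6*(5*sqrt(15)/9)) = O + (25/9 + 25*sqrt(15)/27 - 5/3 + 2*sqrt(15) + 10*sqrt(15)/3) = O + (10/9 + 169*sqrt(15)/27) = 10/9 + O + 169*sqrt(15)/27)
(10 + f(0, 3))**2 = (10 + (10/9 + 3 + 169*sqrt(15)/27))**2 = (10 + (37/9 + 169*sqrt(15)/27))**2 = (127/9 + 169*sqrt(15)/27)**2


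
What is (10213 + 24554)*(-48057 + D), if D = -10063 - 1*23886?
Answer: -2851102602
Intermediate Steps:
D = -33949 (D = -10063 - 23886 = -33949)
(10213 + 24554)*(-48057 + D) = (10213 + 24554)*(-48057 - 33949) = 34767*(-82006) = -2851102602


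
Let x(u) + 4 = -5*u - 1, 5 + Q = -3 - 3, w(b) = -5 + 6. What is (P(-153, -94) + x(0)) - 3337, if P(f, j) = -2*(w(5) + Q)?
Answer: -3322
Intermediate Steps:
w(b) = 1
Q = -11 (Q = -5 + (-3 - 3) = -5 - 6 = -11)
P(f, j) = 20 (P(f, j) = -2*(1 - 11) = -2*(-10) = 20)
x(u) = -5 - 5*u (x(u) = -4 + (-5*u - 1) = -4 + (-1 - 5*u) = -5 - 5*u)
(P(-153, -94) + x(0)) - 3337 = (20 + (-5 - 5*0)) - 3337 = (20 + (-5 + 0)) - 3337 = (20 - 5) - 3337 = 15 - 3337 = -3322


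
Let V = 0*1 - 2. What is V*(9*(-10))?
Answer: 180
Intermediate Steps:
V = -2 (V = 0 - 2 = -2)
V*(9*(-10)) = -18*(-10) = -2*(-90) = 180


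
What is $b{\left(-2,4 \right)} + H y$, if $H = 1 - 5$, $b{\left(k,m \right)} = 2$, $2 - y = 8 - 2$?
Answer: $18$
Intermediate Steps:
$y = -4$ ($y = 2 - \left(8 - 2\right) = 2 - 6 = -4$)
$H = -4$ ($H = 1 - 5 = -4$)
$b{\left(-2,4 \right)} + H y = 2 - -16 = 2 + 16 = 18$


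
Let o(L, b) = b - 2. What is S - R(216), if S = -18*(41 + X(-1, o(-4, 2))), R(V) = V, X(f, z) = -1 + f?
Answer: -918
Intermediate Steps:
o(L, b) = -2 + b
S = -702 (S = -18*(41 + (-1 - 1)) = -18*(41 - 2) = -18*39 = -702)
S - R(216) = -702 - 1*216 = -702 - 216 = -918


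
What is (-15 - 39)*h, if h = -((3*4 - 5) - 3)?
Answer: 216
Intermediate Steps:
h = -4 (h = -((12 - 5) - 3) = -(7 - 3) = -1*4 = -4)
(-15 - 39)*h = (-15 - 39)*(-4) = -54*(-4) = 216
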